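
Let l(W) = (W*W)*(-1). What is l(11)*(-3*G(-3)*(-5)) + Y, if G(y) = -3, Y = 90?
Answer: 5535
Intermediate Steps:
l(W) = -W**2 (l(W) = W**2*(-1) = -W**2)
l(11)*(-3*G(-3)*(-5)) + Y = (-1*11**2)*(-3*(-3)*(-5)) + 90 = (-1*121)*(9*(-5)) + 90 = -121*(-45) + 90 = 5445 + 90 = 5535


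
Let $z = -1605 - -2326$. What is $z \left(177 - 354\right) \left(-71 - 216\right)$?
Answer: $36626079$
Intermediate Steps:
$z = 721$ ($z = -1605 + 2326 = 721$)
$z \left(177 - 354\right) \left(-71 - 216\right) = 721 \left(177 - 354\right) \left(-71 - 216\right) = 721 \left(\left(-177\right) \left(-287\right)\right) = 721 \cdot 50799 = 36626079$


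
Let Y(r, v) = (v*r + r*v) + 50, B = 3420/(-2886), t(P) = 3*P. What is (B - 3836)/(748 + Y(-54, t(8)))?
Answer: 922843/431457 ≈ 2.1389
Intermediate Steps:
B = -570/481 (B = 3420*(-1/2886) = -570/481 ≈ -1.1850)
Y(r, v) = 50 + 2*r*v (Y(r, v) = (r*v + r*v) + 50 = 2*r*v + 50 = 50 + 2*r*v)
(B - 3836)/(748 + Y(-54, t(8))) = (-570/481 - 3836)/(748 + (50 + 2*(-54)*(3*8))) = -1845686/(481*(748 + (50 + 2*(-54)*24))) = -1845686/(481*(748 + (50 - 2592))) = -1845686/(481*(748 - 2542)) = -1845686/481/(-1794) = -1845686/481*(-1/1794) = 922843/431457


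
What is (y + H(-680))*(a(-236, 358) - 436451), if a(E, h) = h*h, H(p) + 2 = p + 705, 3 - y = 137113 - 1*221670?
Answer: -26075839321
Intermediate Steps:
y = 84560 (y = 3 - (137113 - 1*221670) = 3 - (137113 - 221670) = 3 - 1*(-84557) = 3 + 84557 = 84560)
H(p) = 703 + p (H(p) = -2 + (p + 705) = -2 + (705 + p) = 703 + p)
a(E, h) = h²
(y + H(-680))*(a(-236, 358) - 436451) = (84560 + (703 - 680))*(358² - 436451) = (84560 + 23)*(128164 - 436451) = 84583*(-308287) = -26075839321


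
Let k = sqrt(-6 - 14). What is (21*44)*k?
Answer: 1848*I*sqrt(5) ≈ 4132.3*I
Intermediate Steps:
k = 2*I*sqrt(5) (k = sqrt(-20) = 2*I*sqrt(5) ≈ 4.4721*I)
(21*44)*k = (21*44)*(2*I*sqrt(5)) = 924*(2*I*sqrt(5)) = 1848*I*sqrt(5)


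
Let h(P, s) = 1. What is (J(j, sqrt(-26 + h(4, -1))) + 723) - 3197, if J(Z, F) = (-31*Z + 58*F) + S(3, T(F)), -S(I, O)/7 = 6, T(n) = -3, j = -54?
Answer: -842 + 290*I ≈ -842.0 + 290.0*I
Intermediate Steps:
S(I, O) = -42 (S(I, O) = -7*6 = -42)
J(Z, F) = -42 - 31*Z + 58*F (J(Z, F) = (-31*Z + 58*F) - 42 = -42 - 31*Z + 58*F)
(J(j, sqrt(-26 + h(4, -1))) + 723) - 3197 = ((-42 - 31*(-54) + 58*sqrt(-26 + 1)) + 723) - 3197 = ((-42 + 1674 + 58*sqrt(-25)) + 723) - 3197 = ((-42 + 1674 + 58*(5*I)) + 723) - 3197 = ((-42 + 1674 + 290*I) + 723) - 3197 = ((1632 + 290*I) + 723) - 3197 = (2355 + 290*I) - 3197 = -842 + 290*I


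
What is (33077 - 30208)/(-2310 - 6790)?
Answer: -2869/9100 ≈ -0.31527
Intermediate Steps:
(33077 - 30208)/(-2310 - 6790) = 2869/(-9100) = 2869*(-1/9100) = -2869/9100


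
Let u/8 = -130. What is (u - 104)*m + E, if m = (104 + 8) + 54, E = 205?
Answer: -189699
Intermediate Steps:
u = -1040 (u = 8*(-130) = -1040)
m = 166 (m = 112 + 54 = 166)
(u - 104)*m + E = (-1040 - 104)*166 + 205 = -1144*166 + 205 = -189904 + 205 = -189699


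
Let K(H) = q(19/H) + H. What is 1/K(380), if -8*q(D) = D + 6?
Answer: 160/60679 ≈ 0.0026368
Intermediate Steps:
q(D) = -3/4 - D/8 (q(D) = -(D + 6)/8 = -(6 + D)/8 = -3/4 - D/8)
K(H) = -3/4 + H - 19/(8*H) (K(H) = (-3/4 - 19/(8*H)) + H = -3/4 + H - 19/(8*H))
1/K(380) = 1/(-3/4 + 380 - 19/8/380) = 1/(-3/4 + 380 - 19/8*1/380) = 1/(-3/4 + 380 - 1/160) = 1/(60679/160) = 160/60679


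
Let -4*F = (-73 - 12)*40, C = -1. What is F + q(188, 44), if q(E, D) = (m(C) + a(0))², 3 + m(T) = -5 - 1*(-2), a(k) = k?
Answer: 886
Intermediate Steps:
m(T) = -6 (m(T) = -3 + (-5 - 1*(-2)) = -3 + (-5 + 2) = -3 - 3 = -6)
q(E, D) = 36 (q(E, D) = (-6 + 0)² = (-6)² = 36)
F = 850 (F = -(-73 - 12)*40/4 = -(-85)*40/4 = -¼*(-3400) = 850)
F + q(188, 44) = 850 + 36 = 886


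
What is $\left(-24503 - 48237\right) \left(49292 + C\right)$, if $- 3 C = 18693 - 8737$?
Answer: $- \frac{10032300800}{3} \approx -3.3441 \cdot 10^{9}$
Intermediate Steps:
$C = - \frac{9956}{3}$ ($C = - \frac{18693 - 8737}{3} = \left(- \frac{1}{3}\right) 9956 = - \frac{9956}{3} \approx -3318.7$)
$\left(-24503 - 48237\right) \left(49292 + C\right) = \left(-24503 - 48237\right) \left(49292 - \frac{9956}{3}\right) = \left(-72740\right) \frac{137920}{3} = - \frac{10032300800}{3}$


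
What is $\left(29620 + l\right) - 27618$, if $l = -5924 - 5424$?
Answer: $-9346$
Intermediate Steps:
$l = -11348$
$\left(29620 + l\right) - 27618 = \left(29620 - 11348\right) - 27618 = 18272 - 27618 = -9346$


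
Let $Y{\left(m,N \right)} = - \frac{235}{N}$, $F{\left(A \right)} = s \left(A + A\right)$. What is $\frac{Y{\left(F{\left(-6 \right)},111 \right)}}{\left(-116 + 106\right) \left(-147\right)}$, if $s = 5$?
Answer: $- \frac{47}{32634} \approx -0.0014402$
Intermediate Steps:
$F{\left(A \right)} = 10 A$ ($F{\left(A \right)} = 5 \left(A + A\right) = 5 \cdot 2 A = 10 A$)
$\frac{Y{\left(F{\left(-6 \right)},111 \right)}}{\left(-116 + 106\right) \left(-147\right)} = \frac{\left(-235\right) \frac{1}{111}}{\left(-116 + 106\right) \left(-147\right)} = \frac{\left(-235\right) \frac{1}{111}}{\left(-10\right) \left(-147\right)} = - \frac{235}{111 \cdot 1470} = \left(- \frac{235}{111}\right) \frac{1}{1470} = - \frac{47}{32634}$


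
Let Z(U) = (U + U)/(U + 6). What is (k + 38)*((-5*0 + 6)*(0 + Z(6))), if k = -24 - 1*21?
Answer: -42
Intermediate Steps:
Z(U) = 2*U/(6 + U) (Z(U) = (2*U)/(6 + U) = 2*U/(6 + U))
k = -45 (k = -24 - 21 = -45)
(k + 38)*((-5*0 + 6)*(0 + Z(6))) = (-45 + 38)*((-5*0 + 6)*(0 + 2*6/(6 + 6))) = -7*(0 + 6)*(0 + 2*6/12) = -42*(0 + 2*6*(1/12)) = -42*(0 + 1) = -42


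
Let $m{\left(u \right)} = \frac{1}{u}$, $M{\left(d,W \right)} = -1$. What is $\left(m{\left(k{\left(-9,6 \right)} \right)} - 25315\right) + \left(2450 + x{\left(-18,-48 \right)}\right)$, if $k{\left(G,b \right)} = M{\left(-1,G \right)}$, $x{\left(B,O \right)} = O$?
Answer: $-22914$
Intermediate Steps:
$k{\left(G,b \right)} = -1$
$\left(m{\left(k{\left(-9,6 \right)} \right)} - 25315\right) + \left(2450 + x{\left(-18,-48 \right)}\right) = \left(\frac{1}{-1} - 25315\right) + \left(2450 - 48\right) = \left(-1 - 25315\right) + 2402 = -25316 + 2402 = -22914$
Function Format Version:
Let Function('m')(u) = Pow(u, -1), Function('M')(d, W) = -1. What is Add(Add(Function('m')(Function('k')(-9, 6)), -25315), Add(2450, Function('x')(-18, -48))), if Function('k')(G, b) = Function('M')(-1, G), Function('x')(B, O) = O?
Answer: -22914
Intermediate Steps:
Function('k')(G, b) = -1
Add(Add(Function('m')(Function('k')(-9, 6)), -25315), Add(2450, Function('x')(-18, -48))) = Add(Add(Pow(-1, -1), -25315), Add(2450, -48)) = Add(Add(-1, -25315), 2402) = Add(-25316, 2402) = -22914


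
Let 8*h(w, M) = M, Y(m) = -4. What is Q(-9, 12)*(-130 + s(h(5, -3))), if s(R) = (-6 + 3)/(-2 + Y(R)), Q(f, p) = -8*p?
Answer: 12432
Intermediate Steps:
h(w, M) = M/8
s(R) = 1/2 (s(R) = (-6 + 3)/(-2 - 4) = -3/(-6) = -3*(-1/6) = 1/2)
Q(-9, 12)*(-130 + s(h(5, -3))) = (-8*12)*(-130 + 1/2) = -96*(-259/2) = 12432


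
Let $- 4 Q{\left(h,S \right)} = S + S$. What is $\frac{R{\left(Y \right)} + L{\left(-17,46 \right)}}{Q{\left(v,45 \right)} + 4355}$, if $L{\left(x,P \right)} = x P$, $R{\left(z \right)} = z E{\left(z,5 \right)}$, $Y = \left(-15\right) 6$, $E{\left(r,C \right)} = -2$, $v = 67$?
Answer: $- \frac{1204}{8665} \approx -0.13895$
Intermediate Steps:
$Y = -90$
$Q{\left(h,S \right)} = - \frac{S}{2}$ ($Q{\left(h,S \right)} = - \frac{S + S}{4} = - \frac{2 S}{4} = - \frac{S}{2}$)
$R{\left(z \right)} = - 2 z$ ($R{\left(z \right)} = z \left(-2\right) = - 2 z$)
$L{\left(x,P \right)} = P x$
$\frac{R{\left(Y \right)} + L{\left(-17,46 \right)}}{Q{\left(v,45 \right)} + 4355} = \frac{\left(-2\right) \left(-90\right) + 46 \left(-17\right)}{\left(- \frac{1}{2}\right) 45 + 4355} = \frac{180 - 782}{- \frac{45}{2} + 4355} = - \frac{602}{\frac{8665}{2}} = \left(-602\right) \frac{2}{8665} = - \frac{1204}{8665}$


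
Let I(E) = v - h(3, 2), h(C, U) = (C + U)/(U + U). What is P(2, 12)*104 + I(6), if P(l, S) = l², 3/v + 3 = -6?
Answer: 4973/12 ≈ 414.42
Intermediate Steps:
v = -⅓ (v = 3/(-3 - 6) = 3/(-9) = 3*(-⅑) = -⅓ ≈ -0.33333)
h(C, U) = (C + U)/(2*U) (h(C, U) = (C + U)/((2*U)) = (C + U)*(1/(2*U)) = (C + U)/(2*U))
I(E) = -19/12 (I(E) = -⅓ - (3 + 2)/(2*2) = -⅓ - 5/(2*2) = -⅓ - 1*5/4 = -⅓ - 5/4 = -19/12)
P(2, 12)*104 + I(6) = 2²*104 - 19/12 = 4*104 - 19/12 = 416 - 19/12 = 4973/12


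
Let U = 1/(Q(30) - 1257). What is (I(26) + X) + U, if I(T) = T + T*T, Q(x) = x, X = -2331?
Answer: -1998784/1227 ≈ -1629.0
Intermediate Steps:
I(T) = T + T**2
U = -1/1227 (U = 1/(30 - 1257) = 1/(-1227) = -1/1227 ≈ -0.00081500)
(I(26) + X) + U = (26*(1 + 26) - 2331) - 1/1227 = (26*27 - 2331) - 1/1227 = (702 - 2331) - 1/1227 = -1629 - 1/1227 = -1998784/1227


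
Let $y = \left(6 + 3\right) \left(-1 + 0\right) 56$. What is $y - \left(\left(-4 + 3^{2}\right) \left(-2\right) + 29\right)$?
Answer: $-523$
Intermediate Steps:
$y = -504$ ($y = 9 \left(-1\right) 56 = \left(-9\right) 56 = -504$)
$y - \left(\left(-4 + 3^{2}\right) \left(-2\right) + 29\right) = -504 - \left(\left(-4 + 3^{2}\right) \left(-2\right) + 29\right) = -504 - \left(\left(-4 + 9\right) \left(-2\right) + 29\right) = -504 - \left(5 \left(-2\right) + 29\right) = -504 - \left(-10 + 29\right) = -504 - 19 = -523$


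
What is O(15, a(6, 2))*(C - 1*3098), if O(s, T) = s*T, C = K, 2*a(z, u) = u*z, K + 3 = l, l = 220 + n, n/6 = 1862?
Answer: 746190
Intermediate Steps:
n = 11172 (n = 6*1862 = 11172)
l = 11392 (l = 220 + 11172 = 11392)
K = 11389 (K = -3 + 11392 = 11389)
a(z, u) = u*z/2 (a(z, u) = (u*z)/2 = u*z/2)
C = 11389
O(s, T) = T*s
O(15, a(6, 2))*(C - 1*3098) = (((½)*2*6)*15)*(11389 - 1*3098) = (6*15)*(11389 - 3098) = 90*8291 = 746190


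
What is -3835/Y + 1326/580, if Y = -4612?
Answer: 2084953/668740 ≈ 3.1177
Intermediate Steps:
-3835/Y + 1326/580 = -3835/(-4612) + 1326/580 = -3835*(-1/4612) + 1326*(1/580) = 3835/4612 + 663/290 = 2084953/668740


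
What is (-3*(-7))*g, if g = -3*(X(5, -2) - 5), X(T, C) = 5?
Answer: 0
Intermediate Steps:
g = 0 (g = -3*(5 - 5) = -3*0 = 0)
(-3*(-7))*g = -3*(-7)*0 = 21*0 = 0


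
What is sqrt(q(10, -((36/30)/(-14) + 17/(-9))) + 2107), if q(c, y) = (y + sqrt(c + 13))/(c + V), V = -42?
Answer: sqrt(1486655660 - 22050*sqrt(23))/840 ≈ 45.900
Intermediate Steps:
q(c, y) = (y + sqrt(13 + c))/(-42 + c) (q(c, y) = (y + sqrt(c + 13))/(c - 42) = (y + sqrt(13 + c))/(-42 + c))
sqrt(q(10, -((36/30)/(-14) + 17/(-9))) + 2107) = sqrt((-((36/30)/(-14) + 17/(-9)) + sqrt(13 + 10))/(-42 + 10) + 2107) = sqrt((-((36*(1/30))*(-1/14) + 17*(-1/9)) + sqrt(23))/(-32) + 2107) = sqrt(-(-((6/5)*(-1/14) - 17/9) + sqrt(23))/32 + 2107) = sqrt(-(-(-3/35 - 17/9) + sqrt(23))/32 + 2107) = sqrt(-(-1*(-622/315) + sqrt(23))/32 + 2107) = sqrt(-(622/315 + sqrt(23))/32 + 2107) = sqrt((-311/5040 - sqrt(23)/32) + 2107) = sqrt(10618969/5040 - sqrt(23)/32)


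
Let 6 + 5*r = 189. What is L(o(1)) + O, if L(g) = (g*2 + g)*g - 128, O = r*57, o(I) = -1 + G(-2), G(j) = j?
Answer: 9926/5 ≈ 1985.2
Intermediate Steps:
r = 183/5 (r = -6/5 + (⅕)*189 = -6/5 + 189/5 = 183/5 ≈ 36.600)
o(I) = -3 (o(I) = -1 - 2 = -3)
O = 10431/5 (O = (183/5)*57 = 10431/5 ≈ 2086.2)
L(g) = -128 + 3*g² (L(g) = (2*g + g)*g - 128 = (3*g)*g - 128 = 3*g² - 128 = -128 + 3*g²)
L(o(1)) + O = (-128 + 3*(-3)²) + 10431/5 = (-128 + 3*9) + 10431/5 = (-128 + 27) + 10431/5 = -101 + 10431/5 = 9926/5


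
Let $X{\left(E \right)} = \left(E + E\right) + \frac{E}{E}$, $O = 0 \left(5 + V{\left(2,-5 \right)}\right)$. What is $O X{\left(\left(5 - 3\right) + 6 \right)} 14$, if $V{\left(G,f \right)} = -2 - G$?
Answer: $0$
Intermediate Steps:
$O = 0$ ($O = 0 \left(5 - 4\right) = 0 \cdot 1 = 0$)
$X{\left(E \right)} = 1 + 2 E$ ($X{\left(E \right)} = 2 E + 1 = 1 + 2 E$)
$O X{\left(\left(5 - 3\right) + 6 \right)} 14 = 0 \left(1 + 2 \left(\left(5 - 3\right) + 6\right)\right) 14 = 0 \left(1 + 2 \left(2 + 6\right)\right) 14 = 0 \left(1 + 2 \cdot 8\right) 14 = 0 \left(1 + 16\right) 14 = 0 \cdot 17 \cdot 14 = 0 \cdot 14 = 0$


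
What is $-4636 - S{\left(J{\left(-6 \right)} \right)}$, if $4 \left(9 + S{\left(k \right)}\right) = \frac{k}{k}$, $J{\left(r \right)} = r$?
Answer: $- \frac{18509}{4} \approx -4627.3$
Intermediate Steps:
$S{\left(k \right)} = - \frac{35}{4}$ ($S{\left(k \right)} = -9 + \frac{k \frac{1}{k}}{4} = -9 + \frac{1}{4} \cdot 1 = -9 + \frac{1}{4} = - \frac{35}{4}$)
$-4636 - S{\left(J{\left(-6 \right)} \right)} = -4636 - - \frac{35}{4} = -4636 + \frac{35}{4} = - \frac{18509}{4}$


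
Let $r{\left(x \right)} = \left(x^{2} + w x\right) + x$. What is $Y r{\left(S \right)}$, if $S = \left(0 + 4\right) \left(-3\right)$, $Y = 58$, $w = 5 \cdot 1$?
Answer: $4176$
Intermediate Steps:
$w = 5$
$S = -12$ ($S = 4 \left(-3\right) = -12$)
$r{\left(x \right)} = x^{2} + 6 x$ ($r{\left(x \right)} = \left(x^{2} + 5 x\right) + x = x^{2} + 6 x$)
$Y r{\left(S \right)} = 58 \left(- 12 \left(6 - 12\right)\right) = 58 \left(\left(-12\right) \left(-6\right)\right) = 58 \cdot 72 = 4176$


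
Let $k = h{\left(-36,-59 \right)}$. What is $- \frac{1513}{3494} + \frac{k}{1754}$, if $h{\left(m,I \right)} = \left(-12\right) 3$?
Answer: $- \frac{1389793}{3064238} \approx -0.45355$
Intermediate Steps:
$h{\left(m,I \right)} = -36$
$k = -36$
$- \frac{1513}{3494} + \frac{k}{1754} = - \frac{1513}{3494} - \frac{36}{1754} = \left(-1513\right) \frac{1}{3494} - \frac{18}{877} = - \frac{1513}{3494} - \frac{18}{877} = - \frac{1389793}{3064238}$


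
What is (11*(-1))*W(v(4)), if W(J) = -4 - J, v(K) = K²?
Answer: 220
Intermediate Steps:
(11*(-1))*W(v(4)) = (11*(-1))*(-4 - 1*4²) = -11*(-4 - 1*16) = -11*(-4 - 16) = -11*(-20) = 220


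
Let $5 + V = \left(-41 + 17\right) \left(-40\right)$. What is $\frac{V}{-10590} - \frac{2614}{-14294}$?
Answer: $\frac{1403149}{15137346} \approx 0.092695$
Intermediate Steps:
$V = 955$ ($V = -5 + \left(-41 + 17\right) \left(-40\right) = -5 - -960 = -5 + 960 = 955$)
$\frac{V}{-10590} - \frac{2614}{-14294} = \frac{955}{-10590} - \frac{2614}{-14294} = 955 \left(- \frac{1}{10590}\right) - - \frac{1307}{7147} = - \frac{191}{2118} + \frac{1307}{7147} = \frac{1403149}{15137346}$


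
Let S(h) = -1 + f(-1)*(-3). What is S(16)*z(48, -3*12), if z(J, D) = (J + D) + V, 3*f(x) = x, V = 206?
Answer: 0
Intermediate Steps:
f(x) = x/3
S(h) = 0 (S(h) = -1 + ((⅓)*(-1))*(-3) = -1 - ⅓*(-3) = -1 + 1 = 0)
z(J, D) = 206 + D + J (z(J, D) = (J + D) + 206 = (D + J) + 206 = 206 + D + J)
S(16)*z(48, -3*12) = 0*(206 - 3*12 + 48) = 0*(206 - 36 + 48) = 0*218 = 0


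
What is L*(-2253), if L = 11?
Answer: -24783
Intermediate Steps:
L*(-2253) = 11*(-2253) = -24783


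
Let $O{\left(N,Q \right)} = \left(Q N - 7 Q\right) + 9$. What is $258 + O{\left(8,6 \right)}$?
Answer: $273$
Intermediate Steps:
$O{\left(N,Q \right)} = 9 - 7 Q + N Q$ ($O{\left(N,Q \right)} = \left(N Q - 7 Q\right) + 9 = \left(- 7 Q + N Q\right) + 9 = 9 - 7 Q + N Q$)
$258 + O{\left(8,6 \right)} = 258 + \left(9 - 42 + 8 \cdot 6\right) = 258 + \left(9 - 42 + 48\right) = 258 + 15 = 273$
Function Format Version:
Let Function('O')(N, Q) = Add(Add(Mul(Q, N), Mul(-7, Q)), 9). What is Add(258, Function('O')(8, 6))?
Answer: 273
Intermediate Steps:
Function('O')(N, Q) = Add(9, Mul(-7, Q), Mul(N, Q)) (Function('O')(N, Q) = Add(Add(Mul(N, Q), Mul(-7, Q)), 9) = Add(Add(Mul(-7, Q), Mul(N, Q)), 9) = Add(9, Mul(-7, Q), Mul(N, Q)))
Add(258, Function('O')(8, 6)) = Add(258, Add(9, Mul(-7, 6), Mul(8, 6))) = Add(258, Add(9, -42, 48)) = Add(258, 15) = 273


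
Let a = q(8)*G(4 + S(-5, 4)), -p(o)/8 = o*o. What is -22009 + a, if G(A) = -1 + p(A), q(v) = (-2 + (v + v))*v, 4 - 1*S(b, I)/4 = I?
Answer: -36457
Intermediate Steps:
p(o) = -8*o**2 (p(o) = -8*o*o = -8*o**2)
S(b, I) = 16 - 4*I
q(v) = v*(-2 + 2*v) (q(v) = (-2 + 2*v)*v = v*(-2 + 2*v))
G(A) = -1 - 8*A**2
a = -14448 (a = (2*8*(-1 + 8))*(-1 - 8*(4 + (16 - 4*4))**2) = (2*8*7)*(-1 - 8*(4 + (16 - 16))**2) = 112*(-1 - 8*(4 + 0)**2) = 112*(-1 - 8*4**2) = 112*(-1 - 8*16) = 112*(-1 - 128) = 112*(-129) = -14448)
-22009 + a = -22009 - 14448 = -36457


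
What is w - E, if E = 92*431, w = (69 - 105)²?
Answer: -38356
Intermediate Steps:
w = 1296 (w = (-36)² = 1296)
E = 39652
w - E = 1296 - 1*39652 = 1296 - 39652 = -38356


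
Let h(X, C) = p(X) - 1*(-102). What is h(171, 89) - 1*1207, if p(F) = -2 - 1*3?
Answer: -1110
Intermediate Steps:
p(F) = -5 (p(F) = -2 - 3 = -5)
h(X, C) = 97 (h(X, C) = -5 - 1*(-102) = -5 + 102 = 97)
h(171, 89) - 1*1207 = 97 - 1*1207 = 97 - 1207 = -1110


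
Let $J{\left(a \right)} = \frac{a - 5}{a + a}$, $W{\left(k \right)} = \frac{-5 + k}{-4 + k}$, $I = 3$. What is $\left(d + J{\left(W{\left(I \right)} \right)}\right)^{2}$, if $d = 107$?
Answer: $\frac{180625}{16} \approx 11289.0$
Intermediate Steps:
$W{\left(k \right)} = \frac{-5 + k}{-4 + k}$
$J{\left(a \right)} = \frac{-5 + a}{2 a}$
$\left(d + J{\left(W{\left(I \right)} \right)}\right)^{2} = \left(107 + \frac{-5 + \frac{-5 + 3}{-4 + 3}}{2 \frac{-5 + 3}{-4 + 3}}\right)^{2} = \left(107 + \frac{-5 + \frac{1}{-1} \left(-2\right)}{2 \frac{1}{-1} \left(-2\right)}\right)^{2} = \left(107 + \frac{-5 - -2}{2 \left(\left(-1\right) \left(-2\right)\right)}\right)^{2} = \left(107 + \frac{-5 + 2}{2 \cdot 2}\right)^{2} = \left(107 + \frac{1}{2} \cdot \frac{1}{2} \left(-3\right)\right)^{2} = \left(107 - \frac{3}{4}\right)^{2} = \left(\frac{425}{4}\right)^{2} = \frac{180625}{16}$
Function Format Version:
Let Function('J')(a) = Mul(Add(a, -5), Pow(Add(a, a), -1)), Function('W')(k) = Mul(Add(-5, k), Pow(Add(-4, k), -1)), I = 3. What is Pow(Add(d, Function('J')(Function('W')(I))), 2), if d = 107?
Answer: Rational(180625, 16) ≈ 11289.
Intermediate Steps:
Function('W')(k) = Mul(Pow(Add(-4, k), -1), Add(-5, k))
Function('J')(a) = Mul(Rational(1, 2), Pow(a, -1), Add(-5, a)) (Function('J')(a) = Mul(Add(-5, a), Pow(Mul(2, a), -1)) = Mul(Add(-5, a), Mul(Rational(1, 2), Pow(a, -1))) = Mul(Rational(1, 2), Pow(a, -1), Add(-5, a)))
Pow(Add(d, Function('J')(Function('W')(I))), 2) = Pow(Add(107, Mul(Rational(1, 2), Pow(Mul(Pow(Add(-4, 3), -1), Add(-5, 3)), -1), Add(-5, Mul(Pow(Add(-4, 3), -1), Add(-5, 3))))), 2) = Pow(Add(107, Mul(Rational(1, 2), Pow(Mul(Pow(-1, -1), -2), -1), Add(-5, Mul(Pow(-1, -1), -2)))), 2) = Pow(Add(107, Mul(Rational(1, 2), Pow(Mul(-1, -2), -1), Add(-5, Mul(-1, -2)))), 2) = Pow(Add(107, Mul(Rational(1, 2), Pow(2, -1), Add(-5, 2))), 2) = Pow(Add(107, Mul(Rational(1, 2), Rational(1, 2), -3)), 2) = Pow(Add(107, Rational(-3, 4)), 2) = Pow(Rational(425, 4), 2) = Rational(180625, 16)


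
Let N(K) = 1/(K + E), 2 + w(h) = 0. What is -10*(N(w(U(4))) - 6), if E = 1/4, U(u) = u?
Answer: 460/7 ≈ 65.714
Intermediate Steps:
w(h) = -2 (w(h) = -2 + 0 = -2)
E = ¼ ≈ 0.25000
N(K) = 1/(¼ + K) (N(K) = 1/(K + ¼) = 1/(¼ + K))
-10*(N(w(U(4))) - 6) = -10*(4/(1 + 4*(-2)) - 6) = -10*(4/(1 - 8) - 6) = -10*(4/(-7) - 6) = -10*(4*(-⅐) - 6) = -10*(-4/7 - 6) = -10*(-46/7) = 460/7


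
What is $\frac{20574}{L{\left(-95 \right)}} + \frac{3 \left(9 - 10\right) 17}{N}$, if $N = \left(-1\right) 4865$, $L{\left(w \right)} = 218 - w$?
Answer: $\frac{100108473}{1522745} \approx 65.742$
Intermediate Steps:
$N = -4865$
$\frac{20574}{L{\left(-95 \right)}} + \frac{3 \left(9 - 10\right) 17}{N} = \frac{20574}{218 - -95} + \frac{3 \left(9 - 10\right) 17}{-4865} = \frac{20574}{218 + 95} + 3 \left(9 - 10\right) 17 \left(- \frac{1}{4865}\right) = \frac{20574}{313} + 3 \left(-1\right) 17 \left(- \frac{1}{4865}\right) = 20574 \cdot \frac{1}{313} + \left(-3\right) 17 \left(- \frac{1}{4865}\right) = \frac{20574}{313} - - \frac{51}{4865} = \frac{20574}{313} + \frac{51}{4865} = \frac{100108473}{1522745}$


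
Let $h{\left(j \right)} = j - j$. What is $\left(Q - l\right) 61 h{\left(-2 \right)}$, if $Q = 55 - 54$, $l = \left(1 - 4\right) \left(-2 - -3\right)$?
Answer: $0$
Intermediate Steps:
$h{\left(j \right)} = 0$
$l = -3$ ($l = - 3 \left(-2 + 3\right) = \left(-3\right) 1 = -3$)
$Q = 1$
$\left(Q - l\right) 61 h{\left(-2 \right)} = \left(1 - -3\right) 61 \cdot 0 = \left(1 + 3\right) 61 \cdot 0 = 4 \cdot 61 \cdot 0 = 244 \cdot 0 = 0$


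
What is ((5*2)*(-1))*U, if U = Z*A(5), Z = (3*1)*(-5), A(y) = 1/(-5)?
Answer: -30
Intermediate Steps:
A(y) = -1/5
Z = -15 (Z = 3*(-5) = -15)
U = 3 (U = -15*(-1/5) = 3)
((5*2)*(-1))*U = ((5*2)*(-1))*3 = (10*(-1))*3 = -10*3 = -30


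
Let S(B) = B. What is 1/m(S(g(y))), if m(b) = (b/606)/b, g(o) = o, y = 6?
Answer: 606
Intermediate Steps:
m(b) = 1/606 (m(b) = (b*(1/606))/b = (b/606)/b = 1/606)
1/m(S(g(y))) = 1/(1/606) = 606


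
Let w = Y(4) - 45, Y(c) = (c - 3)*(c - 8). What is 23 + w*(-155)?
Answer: 7618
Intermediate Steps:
Y(c) = (-8 + c)*(-3 + c) (Y(c) = (-3 + c)*(-8 + c) = (-8 + c)*(-3 + c))
w = -49 (w = (24 + 4² - 11*4) - 45 = (24 + 16 - 44) - 45 = -4 - 45 = -49)
23 + w*(-155) = 23 - 49*(-155) = 23 + 7595 = 7618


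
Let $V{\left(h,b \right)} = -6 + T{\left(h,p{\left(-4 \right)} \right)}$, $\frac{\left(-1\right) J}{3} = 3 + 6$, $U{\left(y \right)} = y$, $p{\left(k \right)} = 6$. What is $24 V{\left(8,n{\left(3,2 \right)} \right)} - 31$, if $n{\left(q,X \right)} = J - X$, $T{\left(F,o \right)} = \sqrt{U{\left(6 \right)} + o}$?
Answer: $-175 + 48 \sqrt{3} \approx -91.862$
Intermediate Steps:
$J = -27$ ($J = - 3 \left(3 + 6\right) = \left(-3\right) 9 = -27$)
$T{\left(F,o \right)} = \sqrt{6 + o}$
$n{\left(q,X \right)} = -27 - X$
$V{\left(h,b \right)} = -6 + 2 \sqrt{3}$ ($V{\left(h,b \right)} = -6 + \sqrt{6 + 6} = -6 + \sqrt{12} = -6 + 2 \sqrt{3}$)
$24 V{\left(8,n{\left(3,2 \right)} \right)} - 31 = 24 \left(-6 + 2 \sqrt{3}\right) - 31 = \left(-144 + 48 \sqrt{3}\right) - 31 = -175 + 48 \sqrt{3}$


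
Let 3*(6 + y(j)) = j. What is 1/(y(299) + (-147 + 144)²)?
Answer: 3/308 ≈ 0.0097403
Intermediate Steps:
y(j) = -6 + j/3
1/(y(299) + (-147 + 144)²) = 1/((-6 + (⅓)*299) + (-147 + 144)²) = 1/((-6 + 299/3) + (-3)²) = 1/(281/3 + 9) = 1/(308/3) = 3/308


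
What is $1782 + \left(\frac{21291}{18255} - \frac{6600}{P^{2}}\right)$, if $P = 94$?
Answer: $\frac{23958862253}{13441765} \approx 1782.4$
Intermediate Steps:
$1782 + \left(\frac{21291}{18255} - \frac{6600}{P^{2}}\right) = 1782 + \left(\frac{21291}{18255} - \frac{6600}{94^{2}}\right) = 1782 + \left(21291 \cdot \frac{1}{18255} - \frac{6600}{8836}\right) = 1782 + \left(\frac{7097}{6085} - \frac{1650}{2209}\right) = 1782 + \frac{5637023}{13441765} = \frac{23958862253}{13441765}$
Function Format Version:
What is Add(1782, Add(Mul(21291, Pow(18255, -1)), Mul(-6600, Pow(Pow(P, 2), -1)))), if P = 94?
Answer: Rational(23958862253, 13441765) ≈ 1782.4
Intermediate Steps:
Add(1782, Add(Mul(21291, Pow(18255, -1)), Mul(-6600, Pow(Pow(P, 2), -1)))) = Add(1782, Add(Mul(21291, Pow(18255, -1)), Mul(-6600, Pow(Pow(94, 2), -1)))) = Add(1782, Add(Mul(21291, Rational(1, 18255)), Mul(-6600, Pow(8836, -1)))) = Add(1782, Add(Rational(7097, 6085), Mul(-6600, Rational(1, 8836)))) = Add(1782, Add(Rational(7097, 6085), Rational(-1650, 2209))) = Add(1782, Rational(5637023, 13441765)) = Rational(23958862253, 13441765)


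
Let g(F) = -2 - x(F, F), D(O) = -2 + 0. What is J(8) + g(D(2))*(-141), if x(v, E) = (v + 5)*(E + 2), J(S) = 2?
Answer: 284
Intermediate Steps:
D(O) = -2
x(v, E) = (2 + E)*(5 + v) (x(v, E) = (5 + v)*(2 + E) = (2 + E)*(5 + v))
g(F) = -12 - F**2 - 7*F (g(F) = -2 - (10 + 2*F + 5*F + F*F) = -2 - (10 + 2*F + 5*F + F**2) = -2 - (10 + F**2 + 7*F) = -2 + (-10 - F**2 - 7*F) = -12 - F**2 - 7*F)
J(8) + g(D(2))*(-141) = 2 + (-12 - 1*(-2)**2 - 7*(-2))*(-141) = 2 + (-12 - 1*4 + 14)*(-141) = 2 + (-12 - 4 + 14)*(-141) = 2 - 2*(-141) = 2 + 282 = 284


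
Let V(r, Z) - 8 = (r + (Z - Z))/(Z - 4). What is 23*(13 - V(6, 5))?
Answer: -23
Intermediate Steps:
V(r, Z) = 8 + r/(-4 + Z) (V(r, Z) = 8 + (r + (Z - Z))/(Z - 4) = 8 + (r + 0)/(-4 + Z) = 8 + r/(-4 + Z))
23*(13 - V(6, 5)) = 23*(13 - (-32 + 6 + 8*5)/(-4 + 5)) = 23*(13 - (-32 + 6 + 40)/1) = 23*(13 - 14) = 23*(-1) = -23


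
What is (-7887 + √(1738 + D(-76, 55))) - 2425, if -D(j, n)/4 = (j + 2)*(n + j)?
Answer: -10312 + I*√4478 ≈ -10312.0 + 66.918*I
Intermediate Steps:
D(j, n) = -4*(2 + j)*(j + n) (D(j, n) = -4*(j + 2)*(n + j) = -4*(2 + j)*(j + n))
(-7887 + √(1738 + D(-76, 55))) - 2425 = (-7887 + √(1738 + (-8*(-76) - 8*55 - 4*(-76)² - 4*(-76)*55))) - 2425 = (-7887 + √(1738 + (608 - 440 - 4*5776 + 16720))) - 2425 = (-7887 + √(1738 + (608 - 440 - 23104 + 16720))) - 2425 = (-7887 + √(1738 - 6216)) - 2425 = (-7887 + √(-4478)) - 2425 = (-7887 + I*√4478) - 2425 = -10312 + I*√4478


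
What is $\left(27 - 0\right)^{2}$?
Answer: $729$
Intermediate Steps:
$\left(27 - 0\right)^{2} = \left(27 + \left(-15 + 15\right)\right)^{2} = \left(27 + 0\right)^{2} = 27^{2} = 729$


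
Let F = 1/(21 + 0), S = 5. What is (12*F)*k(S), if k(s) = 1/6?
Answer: 2/21 ≈ 0.095238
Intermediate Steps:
k(s) = 1/6
F = 1/21 ≈ 0.047619
(12*F)*k(S) = (12*(1/21))*(1/6) = (4/7)*(1/6) = 2/21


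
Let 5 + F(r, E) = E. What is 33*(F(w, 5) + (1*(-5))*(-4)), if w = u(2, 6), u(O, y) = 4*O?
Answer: 660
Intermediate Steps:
w = 8 (w = 4*2 = 8)
F(r, E) = -5 + E
33*(F(w, 5) + (1*(-5))*(-4)) = 33*((-5 + 5) + (1*(-5))*(-4)) = 33*(0 - 5*(-4)) = 33*(0 + 20) = 33*20 = 660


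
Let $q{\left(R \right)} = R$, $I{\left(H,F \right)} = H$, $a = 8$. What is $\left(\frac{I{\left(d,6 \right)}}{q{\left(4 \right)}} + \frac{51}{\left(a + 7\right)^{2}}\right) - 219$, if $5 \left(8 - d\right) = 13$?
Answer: $- \frac{65227}{300} \approx -217.42$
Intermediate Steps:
$d = \frac{27}{5}$ ($d = 8 - \frac{13}{5} = \frac{27}{5} \approx 5.4$)
$\left(\frac{I{\left(d,6 \right)}}{q{\left(4 \right)}} + \frac{51}{\left(a + 7\right)^{2}}\right) - 219 = \left(\frac{27}{5 \cdot 4} + \frac{51}{\left(8 + 7\right)^{2}}\right) - 219 = \left(\frac{27}{5} \cdot \frac{1}{4} + \frac{51}{15^{2}}\right) - 219 = \left(\frac{27}{20} + \frac{51}{225}\right) - 219 = \left(\frac{27}{20} + 51 \cdot \frac{1}{225}\right) - 219 = \left(\frac{27}{20} + \frac{17}{75}\right) - 219 = \frac{473}{300} - 219 = - \frac{65227}{300}$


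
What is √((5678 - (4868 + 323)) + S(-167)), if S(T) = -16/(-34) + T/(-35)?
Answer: 2*√43566495/595 ≈ 22.187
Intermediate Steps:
S(T) = 8/17 - T/35 (S(T) = -16*(-1/34) + T*(-1/35) = 8/17 - T/35)
√((5678 - (4868 + 323)) + S(-167)) = √((5678 - (4868 + 323)) + (8/17 - 1/35*(-167))) = √((5678 - 1*5191) + (8/17 + 167/35)) = √((5678 - 5191) + 3119/595) = √(487 + 3119/595) = √(292884/595) = 2*√43566495/595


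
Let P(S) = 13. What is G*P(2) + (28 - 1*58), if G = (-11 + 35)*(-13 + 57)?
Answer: 13698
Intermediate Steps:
G = 1056 (G = 24*44 = 1056)
G*P(2) + (28 - 1*58) = 1056*13 + (28 - 1*58) = 13728 + (28 - 58) = 13728 - 30 = 13698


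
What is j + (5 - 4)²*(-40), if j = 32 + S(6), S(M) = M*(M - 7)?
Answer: -14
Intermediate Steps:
S(M) = M*(-7 + M)
j = 26 (j = 32 + 6*(-7 + 6) = 32 + 6*(-1) = 32 - 6 = 26)
j + (5 - 4)²*(-40) = 26 + (5 - 4)²*(-40) = 26 + 1²*(-40) = 26 + 1*(-40) = 26 - 40 = -14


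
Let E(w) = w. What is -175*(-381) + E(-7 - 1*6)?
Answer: 66662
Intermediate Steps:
-175*(-381) + E(-7 - 1*6) = -175*(-381) + (-7 - 1*6) = 66675 + (-7 - 6) = 66675 - 13 = 66662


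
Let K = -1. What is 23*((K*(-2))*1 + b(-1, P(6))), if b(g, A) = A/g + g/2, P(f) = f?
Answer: -207/2 ≈ -103.50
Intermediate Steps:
b(g, A) = g/2 + A/g (b(g, A) = A/g + g*(½) = A/g + g/2 = g/2 + A/g)
23*((K*(-2))*1 + b(-1, P(6))) = 23*(-1*(-2)*1 + ((½)*(-1) + 6/(-1))) = 23*(2*1 + (-½ + 6*(-1))) = 23*(2 + (-½ - 6)) = 23*(2 - 13/2) = 23*(-9/2) = -207/2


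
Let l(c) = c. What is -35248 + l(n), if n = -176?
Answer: -35424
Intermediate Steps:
-35248 + l(n) = -35248 - 176 = -35424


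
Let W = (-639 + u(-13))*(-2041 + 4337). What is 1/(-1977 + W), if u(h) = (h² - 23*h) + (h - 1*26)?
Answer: -1/484137 ≈ -2.0655e-6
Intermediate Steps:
u(h) = -26 + h² - 22*h (u(h) = (h² - 23*h) + (h - 26) = (h² - 23*h) + (-26 + h) = -26 + h² - 22*h)
W = -482160 (W = (-639 + (-26 + (-13)² - 22*(-13)))*(-2041 + 4337) = (-639 + (-26 + 169 + 286))*2296 = (-639 + 429)*2296 = -210*2296 = -482160)
1/(-1977 + W) = 1/(-1977 - 482160) = 1/(-484137) = -1/484137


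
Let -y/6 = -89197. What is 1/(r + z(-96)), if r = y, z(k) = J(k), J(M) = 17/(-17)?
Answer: 1/535181 ≈ 1.8685e-6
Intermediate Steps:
J(M) = -1 (J(M) = 17*(-1/17) = -1)
z(k) = -1
y = 535182 (y = -6*(-89197) = 535182)
r = 535182
1/(r + z(-96)) = 1/(535182 - 1) = 1/535181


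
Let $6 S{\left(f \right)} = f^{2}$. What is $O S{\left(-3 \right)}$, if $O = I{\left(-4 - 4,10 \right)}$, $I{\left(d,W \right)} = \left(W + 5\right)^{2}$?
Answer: $\frac{675}{2} \approx 337.5$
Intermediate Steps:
$I{\left(d,W \right)} = \left(5 + W\right)^{2}$
$S{\left(f \right)} = \frac{f^{2}}{6}$
$O = 225$ ($O = \left(5 + 10\right)^{2} = 15^{2} = 225$)
$O S{\left(-3 \right)} = 225 \frac{\left(-3\right)^{2}}{6} = 225 \cdot \frac{1}{6} \cdot 9 = 225 \cdot \frac{3}{2} = \frac{675}{2}$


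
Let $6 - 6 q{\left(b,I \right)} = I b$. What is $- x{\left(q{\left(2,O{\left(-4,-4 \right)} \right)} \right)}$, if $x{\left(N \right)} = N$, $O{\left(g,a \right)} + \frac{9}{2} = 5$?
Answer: $- \frac{5}{6} \approx -0.83333$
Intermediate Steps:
$O{\left(g,a \right)} = \frac{1}{2}$ ($O{\left(g,a \right)} = - \frac{9}{2} + 5 = \frac{1}{2}$)
$q{\left(b,I \right)} = 1 - \frac{I b}{6}$
$- x{\left(q{\left(2,O{\left(-4,-4 \right)} \right)} \right)} = - (1 - \frac{1}{12} \cdot 2) = - (1 - \frac{1}{6}) = \left(-1\right) \frac{5}{6} = - \frac{5}{6}$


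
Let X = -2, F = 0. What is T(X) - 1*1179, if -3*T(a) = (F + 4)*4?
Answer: -3553/3 ≈ -1184.3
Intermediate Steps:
T(a) = -16/3 (T(a) = -(0 + 4)*4/3 = -4*4/3 = -1/3*16 = -16/3)
T(X) - 1*1179 = -16/3 - 1*1179 = -16/3 - 1179 = -3553/3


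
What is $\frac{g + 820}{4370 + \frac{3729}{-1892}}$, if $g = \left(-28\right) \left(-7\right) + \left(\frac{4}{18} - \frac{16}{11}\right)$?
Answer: $\frac{17279464}{74378799} \approx 0.23232$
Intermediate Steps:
$g = \frac{19282}{99}$ ($g = 196 + \left(4 \cdot \frac{1}{18} - \frac{16}{11}\right) = 196 + \left(\frac{2}{9} - \frac{16}{11}\right) = 196 - \frac{122}{99} = \frac{19282}{99} \approx 194.77$)
$\frac{g + 820}{4370 + \frac{3729}{-1892}} = \frac{\frac{19282}{99} + 820}{4370 + \frac{3729}{-1892}} = \frac{100462}{99 \left(4370 + 3729 \left(- \frac{1}{1892}\right)\right)} = \frac{100462}{99 \left(4370 - \frac{339}{172}\right)} = \frac{100462}{99 \cdot \frac{751301}{172}} = \frac{100462}{99} \cdot \frac{172}{751301} = \frac{17279464}{74378799}$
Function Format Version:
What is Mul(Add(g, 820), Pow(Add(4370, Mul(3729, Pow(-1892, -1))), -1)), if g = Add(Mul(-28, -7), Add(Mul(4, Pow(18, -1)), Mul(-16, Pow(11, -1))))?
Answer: Rational(17279464, 74378799) ≈ 0.23232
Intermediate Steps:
g = Rational(19282, 99) (g = Add(196, Add(Mul(4, Rational(1, 18)), Mul(-16, Rational(1, 11)))) = Add(196, Add(Rational(2, 9), Rational(-16, 11))) = Add(196, Rational(-122, 99)) = Rational(19282, 99) ≈ 194.77)
Mul(Add(g, 820), Pow(Add(4370, Mul(3729, Pow(-1892, -1))), -1)) = Mul(Add(Rational(19282, 99), 820), Pow(Add(4370, Mul(3729, Pow(-1892, -1))), -1)) = Mul(Rational(100462, 99), Pow(Add(4370, Mul(3729, Rational(-1, 1892))), -1)) = Mul(Rational(100462, 99), Pow(Add(4370, Rational(-339, 172)), -1)) = Mul(Rational(100462, 99), Pow(Rational(751301, 172), -1)) = Mul(Rational(100462, 99), Rational(172, 751301)) = Rational(17279464, 74378799)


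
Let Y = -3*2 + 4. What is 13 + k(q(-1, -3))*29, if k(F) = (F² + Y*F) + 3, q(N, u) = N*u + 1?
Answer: 332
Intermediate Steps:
Y = -2 (Y = -6 + 4 = -2)
q(N, u) = 1 + N*u
k(F) = 3 + F² - 2*F (k(F) = (F² - 2*F) + 3 = 3 + F² - 2*F)
13 + k(q(-1, -3))*29 = 13 + (3 + (1 - 1*(-3))² - 2*(1 - 1*(-3)))*29 = 13 + (3 + (1 + 3)² - 2*(1 + 3))*29 = 13 + (3 + 4² - 2*4)*29 = 13 + (3 + 16 - 8)*29 = 13 + 11*29 = 13 + 319 = 332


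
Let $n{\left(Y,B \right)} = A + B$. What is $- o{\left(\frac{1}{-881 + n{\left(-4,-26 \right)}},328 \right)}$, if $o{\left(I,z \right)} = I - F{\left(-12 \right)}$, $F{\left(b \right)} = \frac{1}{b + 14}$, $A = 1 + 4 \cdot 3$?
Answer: $\frac{224}{447} \approx 0.50112$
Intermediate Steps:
$A = 13$ ($A = 1 + 12 = 13$)
$n{\left(Y,B \right)} = 13 + B$
$F{\left(b \right)} = \frac{1}{14 + b}$
$o{\left(I,z \right)} = - \frac{1}{2} + I$ ($o{\left(I,z \right)} = I - \frac{1}{14 - 12} = I - \frac{1}{2} = - \frac{1}{2} + I$)
$- o{\left(\frac{1}{-881 + n{\left(-4,-26 \right)}},328 \right)} = - (- \frac{1}{2} + \frac{1}{-881 + \left(13 - 26\right)}) = - (- \frac{1}{2} + \frac{1}{-881 - 13}) = - (- \frac{1}{2} + \frac{1}{-894}) = - (- \frac{1}{2} - \frac{1}{894}) = \left(-1\right) \left(- \frac{224}{447}\right) = \frac{224}{447}$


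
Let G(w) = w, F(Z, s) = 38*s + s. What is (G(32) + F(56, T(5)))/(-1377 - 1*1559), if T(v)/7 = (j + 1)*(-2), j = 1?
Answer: 265/734 ≈ 0.36104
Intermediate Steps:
T(v) = -28 (T(v) = 7*((1 + 1)*(-2)) = 7*(2*(-2)) = 7*(-4) = -28)
F(Z, s) = 39*s
(G(32) + F(56, T(5)))/(-1377 - 1*1559) = (32 + 39*(-28))/(-1377 - 1*1559) = (32 - 1092)/(-1377 - 1559) = -1060/(-2936) = -1060*(-1/2936) = 265/734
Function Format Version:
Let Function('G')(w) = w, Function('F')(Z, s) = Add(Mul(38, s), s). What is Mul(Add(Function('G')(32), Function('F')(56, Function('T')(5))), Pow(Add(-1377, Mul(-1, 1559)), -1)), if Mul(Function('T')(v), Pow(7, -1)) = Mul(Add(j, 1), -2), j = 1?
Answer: Rational(265, 734) ≈ 0.36104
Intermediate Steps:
Function('T')(v) = -28 (Function('T')(v) = Mul(7, Mul(Add(1, 1), -2)) = Mul(7, Mul(2, -2)) = Mul(7, -4) = -28)
Function('F')(Z, s) = Mul(39, s)
Mul(Add(Function('G')(32), Function('F')(56, Function('T')(5))), Pow(Add(-1377, Mul(-1, 1559)), -1)) = Mul(Add(32, Mul(39, -28)), Pow(Add(-1377, Mul(-1, 1559)), -1)) = Mul(Add(32, -1092), Pow(Add(-1377, -1559), -1)) = Mul(-1060, Pow(-2936, -1)) = Mul(-1060, Rational(-1, 2936)) = Rational(265, 734)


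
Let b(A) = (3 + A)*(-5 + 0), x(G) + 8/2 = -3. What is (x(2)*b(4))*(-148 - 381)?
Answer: -129605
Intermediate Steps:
x(G) = -7 (x(G) = -4 - 3 = -7)
b(A) = -15 - 5*A (b(A) = (3 + A)*(-5) = -15 - 5*A)
(x(2)*b(4))*(-148 - 381) = (-7*(-15 - 5*4))*(-148 - 381) = -7*(-15 - 20)*(-529) = -7*(-35)*(-529) = 245*(-529) = -129605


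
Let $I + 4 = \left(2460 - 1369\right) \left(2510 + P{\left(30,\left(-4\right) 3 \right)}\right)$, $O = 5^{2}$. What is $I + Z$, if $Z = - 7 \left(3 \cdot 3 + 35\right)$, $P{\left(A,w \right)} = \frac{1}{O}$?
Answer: $\frac{68453541}{25} \approx 2.7381 \cdot 10^{6}$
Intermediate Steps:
$O = 25$
$P{\left(A,w \right)} = \frac{1}{25}$
$Z = -308$ ($Z = - 7 \left(9 + 35\right) = \left(-7\right) 44 = -308$)
$I = \frac{68461241}{25}$ ($I = -4 + \left(2460 - 1369\right) \left(2510 + \frac{1}{25}\right) = -4 + 1091 \cdot \frac{62751}{25} = -4 + \frac{68461341}{25} = \frac{68461241}{25} \approx 2.7384 \cdot 10^{6}$)
$I + Z = \frac{68461241}{25} - 308 = \frac{68453541}{25}$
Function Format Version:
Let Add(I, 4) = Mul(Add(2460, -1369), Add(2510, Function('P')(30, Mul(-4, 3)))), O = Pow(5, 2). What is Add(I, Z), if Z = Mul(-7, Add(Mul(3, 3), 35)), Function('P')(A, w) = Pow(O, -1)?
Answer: Rational(68453541, 25) ≈ 2.7381e+6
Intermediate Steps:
O = 25
Function('P')(A, w) = Rational(1, 25) (Function('P')(A, w) = Pow(25, -1) = Rational(1, 25))
Z = -308 (Z = Mul(-7, Add(9, 35)) = Mul(-7, 44) = -308)
I = Rational(68461241, 25) (I = Add(-4, Mul(Add(2460, -1369), Add(2510, Rational(1, 25)))) = Add(-4, Mul(1091, Rational(62751, 25))) = Add(-4, Rational(68461341, 25)) = Rational(68461241, 25) ≈ 2.7384e+6)
Add(I, Z) = Add(Rational(68461241, 25), -308) = Rational(68453541, 25)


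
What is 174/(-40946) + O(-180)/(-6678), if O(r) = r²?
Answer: -36883677/7595483 ≈ -4.8560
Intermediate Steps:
174/(-40946) + O(-180)/(-6678) = 174/(-40946) + (-180)²/(-6678) = 174*(-1/40946) + 32400*(-1/6678) = -87/20473 - 1800/371 = -36883677/7595483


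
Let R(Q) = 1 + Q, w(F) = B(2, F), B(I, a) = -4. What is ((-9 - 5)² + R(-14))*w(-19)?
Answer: -732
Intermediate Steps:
w(F) = -4
((-9 - 5)² + R(-14))*w(-19) = ((-9 - 5)² + (1 - 14))*(-4) = ((-14)² - 13)*(-4) = (196 - 13)*(-4) = 183*(-4) = -732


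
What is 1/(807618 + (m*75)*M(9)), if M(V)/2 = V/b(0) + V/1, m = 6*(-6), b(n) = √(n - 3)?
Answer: 126503/96149274054 - 450*I*√3/16024879009 ≈ 1.3157e-6 - 4.8638e-8*I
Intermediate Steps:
b(n) = √(-3 + n)
m = -36
M(V) = 2*V - 2*I*V*√3/3 (M(V) = 2*(V/(√(-3 + 0)) + V/1) = 2*(V/(√(-3)) + V*1) = 2*(V/((I*√3)) + V) = 2*(V*(-I*√3/3) + V) = 2*(-I*V*√3/3 + V) = 2*(V - I*V*√3/3) = 2*V - 2*I*V*√3/3)
1/(807618 + (m*75)*M(9)) = 1/(807618 + (-36*75)*((⅔)*9*(3 - I*√3))) = 1/(807618 - 2700*(18 - 6*I*√3)) = 1/(807618 + (-48600 + 16200*I*√3)) = 1/(759018 + 16200*I*√3)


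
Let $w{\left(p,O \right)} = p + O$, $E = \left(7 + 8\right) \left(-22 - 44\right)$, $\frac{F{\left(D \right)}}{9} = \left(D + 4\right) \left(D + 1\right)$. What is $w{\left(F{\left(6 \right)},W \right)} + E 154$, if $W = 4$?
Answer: $-151826$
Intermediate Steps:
$F{\left(D \right)} = 9 \left(1 + D\right) \left(4 + D\right)$ ($F{\left(D \right)} = 9 \left(D + 4\right) \left(D + 1\right) = 9 \left(4 + D\right) \left(1 + D\right) = 9 \left(1 + D\right) \left(4 + D\right)$)
$E = -990$ ($E = 15 \left(-66\right) = -990$)
$w{\left(p,O \right)} = O + p$
$w{\left(F{\left(6 \right)},W \right)} + E 154 = \left(4 + \left(36 + 9 \cdot 6^{2} + 45 \cdot 6\right)\right) - 152460 = \left(4 + \left(36 + 9 \cdot 36 + 270\right)\right) - 152460 = \left(4 + \left(36 + 324 + 270\right)\right) - 152460 = \left(4 + 630\right) - 152460 = 634 - 152460 = -151826$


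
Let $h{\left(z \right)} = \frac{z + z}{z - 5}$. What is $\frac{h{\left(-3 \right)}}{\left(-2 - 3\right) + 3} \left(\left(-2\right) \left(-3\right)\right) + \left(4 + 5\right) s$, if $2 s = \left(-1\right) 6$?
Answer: $- \frac{117}{4} \approx -29.25$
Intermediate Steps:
$s = -3$ ($s = \frac{\left(-1\right) 6}{2} = \frac{1}{2} \left(-6\right) = -3$)
$h{\left(z \right)} = \frac{2 z}{-5 + z}$
$\frac{h{\left(-3 \right)}}{\left(-2 - 3\right) + 3} \left(\left(-2\right) \left(-3\right)\right) + \left(4 + 5\right) s = \frac{2 \left(-3\right) \frac{1}{-5 - 3}}{\left(-2 - 3\right) + 3} \left(\left(-2\right) \left(-3\right)\right) + \left(4 + 5\right) \left(-3\right) = \frac{2 \left(-3\right) \frac{1}{-8}}{-5 + 3} \cdot 6 + 9 \left(-3\right) = \frac{2 \left(-3\right) \left(- \frac{1}{8}\right)}{-2} \cdot 6 - 27 = \frac{3}{4} \left(- \frac{1}{2}\right) 6 - 27 = \left(- \frac{3}{8}\right) 6 - 27 = - \frac{9}{4} - 27 = - \frac{117}{4}$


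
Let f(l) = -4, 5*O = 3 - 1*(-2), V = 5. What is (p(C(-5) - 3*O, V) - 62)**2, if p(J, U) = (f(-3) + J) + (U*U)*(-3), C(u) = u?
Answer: 22201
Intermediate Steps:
O = 1 (O = (3 - 1*(-2))/5 = (3 + 2)/5 = (1/5)*5 = 1)
p(J, U) = -4 + J - 3*U**2 (p(J, U) = (-4 + J) + (U*U)*(-3) = (-4 + J) + U**2*(-3) = (-4 + J) - 3*U**2 = -4 + J - 3*U**2)
(p(C(-5) - 3*O, V) - 62)**2 = ((-4 + (-5 - 3*1) - 3*5**2) - 62)**2 = ((-4 + (-5 - 3) - 3*25) - 62)**2 = ((-4 - 8 - 75) - 62)**2 = (-87 - 62)**2 = (-149)**2 = 22201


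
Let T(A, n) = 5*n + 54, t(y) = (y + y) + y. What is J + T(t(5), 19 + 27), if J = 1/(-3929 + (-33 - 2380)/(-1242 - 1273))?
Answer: 2805639733/9879022 ≈ 284.00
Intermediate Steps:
t(y) = 3*y (t(y) = 2*y + y = 3*y)
T(A, n) = 54 + 5*n
J = -2515/9879022 (J = 1/(-3929 - 2413/(-2515)) = 1/(-3929 - 2413*(-1/2515)) = 1/(-3929 + 2413/2515) = 1/(-9879022/2515) = -2515/9879022 ≈ -0.00025458)
J + T(t(5), 19 + 27) = -2515/9879022 + (54 + 5*(19 + 27)) = -2515/9879022 + (54 + 5*46) = -2515/9879022 + (54 + 230) = -2515/9879022 + 284 = 2805639733/9879022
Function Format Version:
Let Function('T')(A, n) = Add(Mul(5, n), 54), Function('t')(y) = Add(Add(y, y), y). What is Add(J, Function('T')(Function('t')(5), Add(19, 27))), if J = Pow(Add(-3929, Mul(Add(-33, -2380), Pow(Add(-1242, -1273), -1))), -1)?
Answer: Rational(2805639733, 9879022) ≈ 284.00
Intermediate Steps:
Function('t')(y) = Mul(3, y) (Function('t')(y) = Add(Mul(2, y), y) = Mul(3, y))
Function('T')(A, n) = Add(54, Mul(5, n))
J = Rational(-2515, 9879022) (J = Pow(Add(-3929, Mul(-2413, Pow(-2515, -1))), -1) = Pow(Add(-3929, Mul(-2413, Rational(-1, 2515))), -1) = Pow(Add(-3929, Rational(2413, 2515)), -1) = Pow(Rational(-9879022, 2515), -1) = Rational(-2515, 9879022) ≈ -0.00025458)
Add(J, Function('T')(Function('t')(5), Add(19, 27))) = Add(Rational(-2515, 9879022), Add(54, Mul(5, Add(19, 27)))) = Add(Rational(-2515, 9879022), Add(54, Mul(5, 46))) = Add(Rational(-2515, 9879022), Add(54, 230)) = Add(Rational(-2515, 9879022), 284) = Rational(2805639733, 9879022)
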